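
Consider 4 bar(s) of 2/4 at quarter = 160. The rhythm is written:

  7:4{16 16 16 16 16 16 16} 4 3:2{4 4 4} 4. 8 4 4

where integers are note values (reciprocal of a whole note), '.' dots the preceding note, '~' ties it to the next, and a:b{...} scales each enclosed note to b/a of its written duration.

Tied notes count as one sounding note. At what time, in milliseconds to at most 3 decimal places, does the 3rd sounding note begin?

note 3 onset = 2/7b = 107.143ms

1. 0.0ms @ 0 + 53.571ms (1/7)
2. 53.571ms @ 1/7 + 53.571ms (1/7)
3. 107.143ms @ 2/7 + 53.571ms (1/7)
4. 160.714ms @ 3/7 + 53.571ms (1/7)
5. 214.286ms @ 4/7 + 53.571ms (1/7)
6. 267.857ms @ 5/7 + 53.571ms (1/7)
7. 321.429ms @ 6/7 + 53.571ms (1/7)
8. 375.0ms @ 1 + 375.0ms (1)
9. 750.0ms @ 2 + 250.0ms (2/3)
10. 1000.0ms @ 8/3 + 250.0ms (2/3)
11. 1250.0ms @ 10/3 + 250.0ms (2/3)
12. 1500.0ms @ 4 + 562.5ms (3/2)
13. 2062.5ms @ 11/2 + 187.5ms (1/2)
14. 2250.0ms @ 6 + 375.0ms (1)
15. 2625.0ms @ 7 + 375.0ms (1)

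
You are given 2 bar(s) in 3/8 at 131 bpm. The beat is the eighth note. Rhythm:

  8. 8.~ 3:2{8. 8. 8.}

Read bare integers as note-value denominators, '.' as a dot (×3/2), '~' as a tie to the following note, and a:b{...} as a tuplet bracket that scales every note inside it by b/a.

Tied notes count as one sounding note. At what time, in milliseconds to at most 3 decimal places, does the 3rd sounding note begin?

note 3 onset = 4b = 1832.061ms

1. 0.0ms @ 0 + 687.023ms (3/2)
2. 687.023ms @ 3/2 + 1145.038ms (5/2)
3. 1832.061ms @ 4 + 458.015ms (1)
4. 2290.076ms @ 5 + 458.015ms (1)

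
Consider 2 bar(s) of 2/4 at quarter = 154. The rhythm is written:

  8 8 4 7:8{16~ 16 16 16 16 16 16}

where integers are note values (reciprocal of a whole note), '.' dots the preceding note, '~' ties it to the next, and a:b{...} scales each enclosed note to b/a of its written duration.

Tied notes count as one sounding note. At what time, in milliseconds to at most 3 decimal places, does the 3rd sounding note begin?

1. 0.0ms @ 0 + 194.805ms (1/2)
2. 194.805ms @ 1/2 + 194.805ms (1/2)
3. 389.61ms @ 1 + 389.61ms (1)
4. 779.221ms @ 2 + 222.635ms (4/7)
5. 1001.855ms @ 18/7 + 111.317ms (2/7)
6. 1113.173ms @ 20/7 + 111.317ms (2/7)
7. 1224.49ms @ 22/7 + 111.317ms (2/7)
8. 1335.807ms @ 24/7 + 111.317ms (2/7)
9. 1447.124ms @ 26/7 + 111.317ms (2/7)

note 3 onset = 1b = 389.61ms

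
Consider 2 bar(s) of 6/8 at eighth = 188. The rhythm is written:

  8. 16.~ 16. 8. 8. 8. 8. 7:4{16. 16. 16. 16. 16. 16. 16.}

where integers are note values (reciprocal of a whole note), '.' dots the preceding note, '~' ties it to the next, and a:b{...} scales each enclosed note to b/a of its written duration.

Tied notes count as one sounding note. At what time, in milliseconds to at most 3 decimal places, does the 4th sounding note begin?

1. 0.0ms @ 0 + 478.723ms (3/2)
2. 478.723ms @ 3/2 + 478.723ms (3/2)
3. 957.447ms @ 3 + 478.723ms (3/2)
4. 1436.17ms @ 9/2 + 478.723ms (3/2)
5. 1914.894ms @ 6 + 478.723ms (3/2)
6. 2393.617ms @ 15/2 + 478.723ms (3/2)
7. 2872.34ms @ 9 + 136.778ms (3/7)
8. 3009.119ms @ 66/7 + 136.778ms (3/7)
9. 3145.897ms @ 69/7 + 136.778ms (3/7)
10. 3282.675ms @ 72/7 + 136.778ms (3/7)
11. 3419.453ms @ 75/7 + 136.778ms (3/7)
12. 3556.231ms @ 78/7 + 136.778ms (3/7)
13. 3693.009ms @ 81/7 + 136.778ms (3/7)

note 4 onset = 9/2b = 1436.17ms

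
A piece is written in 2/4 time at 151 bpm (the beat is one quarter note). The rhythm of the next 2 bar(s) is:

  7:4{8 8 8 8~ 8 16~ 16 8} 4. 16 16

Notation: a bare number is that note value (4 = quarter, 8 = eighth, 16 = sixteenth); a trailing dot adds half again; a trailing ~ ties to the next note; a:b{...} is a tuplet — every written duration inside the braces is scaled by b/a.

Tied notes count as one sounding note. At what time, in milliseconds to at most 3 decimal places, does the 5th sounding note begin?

1. 0.0ms @ 0 + 113.529ms (2/7)
2. 113.529ms @ 2/7 + 113.529ms (2/7)
3. 227.058ms @ 4/7 + 113.529ms (2/7)
4. 340.587ms @ 6/7 + 227.058ms (4/7)
5. 567.644ms @ 10/7 + 113.529ms (2/7)
6. 681.173ms @ 12/7 + 113.529ms (2/7)
7. 794.702ms @ 2 + 596.026ms (3/2)
8. 1390.728ms @ 7/2 + 99.338ms (1/4)
9. 1490.066ms @ 15/4 + 99.338ms (1/4)

note 5 onset = 10/7b = 567.644ms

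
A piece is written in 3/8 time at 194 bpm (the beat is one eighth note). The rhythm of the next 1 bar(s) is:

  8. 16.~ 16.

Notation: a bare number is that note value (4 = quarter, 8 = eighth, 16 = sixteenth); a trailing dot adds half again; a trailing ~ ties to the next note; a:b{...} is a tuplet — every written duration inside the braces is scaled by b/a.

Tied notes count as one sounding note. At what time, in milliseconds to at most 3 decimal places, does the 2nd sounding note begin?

note 2 onset = 3/2b = 463.918ms

1. 0.0ms @ 0 + 463.918ms (3/2)
2. 463.918ms @ 3/2 + 463.918ms (3/2)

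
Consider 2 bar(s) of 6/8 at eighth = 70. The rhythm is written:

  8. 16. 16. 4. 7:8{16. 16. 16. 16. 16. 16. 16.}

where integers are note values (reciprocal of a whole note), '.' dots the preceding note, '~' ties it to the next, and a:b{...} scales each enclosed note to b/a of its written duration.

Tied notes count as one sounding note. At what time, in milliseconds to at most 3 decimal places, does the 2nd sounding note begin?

note 2 onset = 3/2b = 1285.714ms

1. 0.0ms @ 0 + 1285.714ms (3/2)
2. 1285.714ms @ 3/2 + 642.857ms (3/4)
3. 1928.571ms @ 9/4 + 642.857ms (3/4)
4. 2571.429ms @ 3 + 2571.429ms (3)
5. 5142.857ms @ 6 + 734.694ms (6/7)
6. 5877.551ms @ 48/7 + 734.694ms (6/7)
7. 6612.245ms @ 54/7 + 734.694ms (6/7)
8. 7346.939ms @ 60/7 + 734.694ms (6/7)
9. 8081.633ms @ 66/7 + 734.694ms (6/7)
10. 8816.327ms @ 72/7 + 734.694ms (6/7)
11. 9551.02ms @ 78/7 + 734.694ms (6/7)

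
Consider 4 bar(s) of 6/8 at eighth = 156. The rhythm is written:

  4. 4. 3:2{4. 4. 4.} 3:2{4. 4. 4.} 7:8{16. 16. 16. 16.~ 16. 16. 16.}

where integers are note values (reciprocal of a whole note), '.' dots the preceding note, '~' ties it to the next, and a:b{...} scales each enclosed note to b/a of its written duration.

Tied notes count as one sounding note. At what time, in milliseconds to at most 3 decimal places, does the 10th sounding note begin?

note 10 onset = 132/7b = 7252.747ms

1. 0.0ms @ 0 + 1153.846ms (3)
2. 1153.846ms @ 3 + 1153.846ms (3)
3. 2307.692ms @ 6 + 769.231ms (2)
4. 3076.923ms @ 8 + 769.231ms (2)
5. 3846.154ms @ 10 + 769.231ms (2)
6. 4615.385ms @ 12 + 769.231ms (2)
7. 5384.615ms @ 14 + 769.231ms (2)
8. 6153.846ms @ 16 + 769.231ms (2)
9. 6923.077ms @ 18 + 329.67ms (6/7)
10. 7252.747ms @ 132/7 + 329.67ms (6/7)
11. 7582.418ms @ 138/7 + 329.67ms (6/7)
12. 7912.088ms @ 144/7 + 659.341ms (12/7)
13. 8571.429ms @ 156/7 + 329.67ms (6/7)
14. 8901.099ms @ 162/7 + 329.67ms (6/7)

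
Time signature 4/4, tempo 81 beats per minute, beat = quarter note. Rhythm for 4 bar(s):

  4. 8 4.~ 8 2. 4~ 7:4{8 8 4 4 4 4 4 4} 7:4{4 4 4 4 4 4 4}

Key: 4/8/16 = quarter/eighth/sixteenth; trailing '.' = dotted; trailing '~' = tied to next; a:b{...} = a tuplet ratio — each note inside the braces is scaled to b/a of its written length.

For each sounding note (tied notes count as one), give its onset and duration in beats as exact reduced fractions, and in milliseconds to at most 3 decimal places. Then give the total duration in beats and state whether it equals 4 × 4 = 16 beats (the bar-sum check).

1) 0.0ms=0b +1111.111ms=3/2b
2) 1111.111ms=3/2b +370.37ms=1/2b
3) 1481.481ms=2b +1481.481ms=2b
4) 2962.963ms=4b +2222.222ms=3b
5) 5185.185ms=7b +952.381ms=9/7b
6) 6137.566ms=58/7b +211.64ms=2/7b
7) 6349.206ms=60/7b +423.28ms=4/7b
8) 6772.487ms=64/7b +423.28ms=4/7b
9) 7195.767ms=68/7b +423.28ms=4/7b
10) 7619.048ms=72/7b +423.28ms=4/7b
11) 8042.328ms=76/7b +423.28ms=4/7b
12) 8465.608ms=80/7b +423.28ms=4/7b
13) 8888.889ms=12b +423.28ms=4/7b
14) 9312.169ms=88/7b +423.28ms=4/7b
15) 9735.45ms=92/7b +423.28ms=4/7b
16) 10158.73ms=96/7b +423.28ms=4/7b
17) 10582.011ms=100/7b +423.28ms=4/7b
18) 11005.291ms=104/7b +423.28ms=4/7b
19) 11428.571ms=108/7b +423.28ms=4/7b
Σ=16b of 16 (81bpm 4/4) — PASS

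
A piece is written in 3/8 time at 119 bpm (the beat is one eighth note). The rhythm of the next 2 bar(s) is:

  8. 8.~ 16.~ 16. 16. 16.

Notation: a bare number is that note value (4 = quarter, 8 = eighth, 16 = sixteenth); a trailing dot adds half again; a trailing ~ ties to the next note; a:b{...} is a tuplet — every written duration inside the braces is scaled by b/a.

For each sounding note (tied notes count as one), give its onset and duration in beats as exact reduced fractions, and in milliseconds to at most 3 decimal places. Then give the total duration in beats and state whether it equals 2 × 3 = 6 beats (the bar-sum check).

1) 0.0ms=0b +756.303ms=3/2b
2) 756.303ms=3/2b +1512.605ms=3b
3) 2268.908ms=9/2b +378.151ms=3/4b
4) 2647.059ms=21/4b +378.151ms=3/4b
Σ=6b of 6 (119bpm 3/8) — PASS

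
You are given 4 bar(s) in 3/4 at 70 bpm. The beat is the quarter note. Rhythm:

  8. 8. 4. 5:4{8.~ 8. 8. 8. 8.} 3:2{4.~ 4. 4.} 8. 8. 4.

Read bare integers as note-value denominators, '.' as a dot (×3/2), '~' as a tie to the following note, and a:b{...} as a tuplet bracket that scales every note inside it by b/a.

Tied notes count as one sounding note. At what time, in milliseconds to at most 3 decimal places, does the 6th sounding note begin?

note 6 onset = 24/5b = 4114.286ms

1. 0.0ms @ 0 + 642.857ms (3/4)
2. 642.857ms @ 3/4 + 642.857ms (3/4)
3. 1285.714ms @ 3/2 + 1285.714ms (3/2)
4. 2571.429ms @ 3 + 1028.571ms (6/5)
5. 3600.0ms @ 21/5 + 514.286ms (3/5)
6. 4114.286ms @ 24/5 + 514.286ms (3/5)
7. 4628.571ms @ 27/5 + 514.286ms (3/5)
8. 5142.857ms @ 6 + 1714.286ms (2)
9. 6857.143ms @ 8 + 857.143ms (1)
10. 7714.286ms @ 9 + 642.857ms (3/4)
11. 8357.143ms @ 39/4 + 642.857ms (3/4)
12. 9000.0ms @ 21/2 + 1285.714ms (3/2)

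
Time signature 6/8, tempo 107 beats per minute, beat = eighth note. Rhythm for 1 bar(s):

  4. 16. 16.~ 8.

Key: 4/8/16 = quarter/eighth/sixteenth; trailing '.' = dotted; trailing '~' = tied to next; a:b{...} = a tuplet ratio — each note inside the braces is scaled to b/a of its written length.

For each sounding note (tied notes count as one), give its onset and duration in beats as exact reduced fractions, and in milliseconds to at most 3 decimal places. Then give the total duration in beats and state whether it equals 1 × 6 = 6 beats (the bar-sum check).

1) 0.0ms=0b +1682.243ms=3b
2) 1682.243ms=3b +420.561ms=3/4b
3) 2102.804ms=15/4b +1261.682ms=9/4b
Σ=6b of 6 (107bpm 6/8) — PASS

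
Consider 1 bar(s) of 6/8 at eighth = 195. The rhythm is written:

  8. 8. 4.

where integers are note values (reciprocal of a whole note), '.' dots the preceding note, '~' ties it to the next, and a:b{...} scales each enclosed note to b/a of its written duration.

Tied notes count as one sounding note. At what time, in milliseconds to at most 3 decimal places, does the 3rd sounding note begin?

note 3 onset = 3b = 923.077ms

1. 0.0ms @ 0 + 461.538ms (3/2)
2. 461.538ms @ 3/2 + 461.538ms (3/2)
3. 923.077ms @ 3 + 923.077ms (3)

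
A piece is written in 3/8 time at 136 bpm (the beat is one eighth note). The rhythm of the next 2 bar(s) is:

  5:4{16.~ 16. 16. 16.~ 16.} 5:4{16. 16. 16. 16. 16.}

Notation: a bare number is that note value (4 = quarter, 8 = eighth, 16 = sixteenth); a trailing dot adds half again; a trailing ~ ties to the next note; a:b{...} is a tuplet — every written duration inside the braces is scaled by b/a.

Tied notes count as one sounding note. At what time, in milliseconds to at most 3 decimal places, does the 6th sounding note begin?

note 6 onset = 21/5b = 1852.941ms

1. 0.0ms @ 0 + 529.412ms (6/5)
2. 529.412ms @ 6/5 + 264.706ms (3/5)
3. 794.118ms @ 9/5 + 529.412ms (6/5)
4. 1323.529ms @ 3 + 264.706ms (3/5)
5. 1588.235ms @ 18/5 + 264.706ms (3/5)
6. 1852.941ms @ 21/5 + 264.706ms (3/5)
7. 2117.647ms @ 24/5 + 264.706ms (3/5)
8. 2382.353ms @ 27/5 + 264.706ms (3/5)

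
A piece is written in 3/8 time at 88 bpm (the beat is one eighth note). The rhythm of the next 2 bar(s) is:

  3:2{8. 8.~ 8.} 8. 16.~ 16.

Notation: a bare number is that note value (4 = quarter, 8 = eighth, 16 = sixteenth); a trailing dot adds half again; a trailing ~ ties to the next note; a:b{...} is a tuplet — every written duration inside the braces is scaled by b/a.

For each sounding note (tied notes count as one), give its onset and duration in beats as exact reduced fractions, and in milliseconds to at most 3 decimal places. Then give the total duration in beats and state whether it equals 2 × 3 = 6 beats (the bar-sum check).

1) 0.0ms=0b +681.818ms=1b
2) 681.818ms=1b +1363.636ms=2b
3) 2045.455ms=3b +1022.727ms=3/2b
4) 3068.182ms=9/2b +1022.727ms=3/2b
Σ=6b of 6 (88bpm 3/8) — PASS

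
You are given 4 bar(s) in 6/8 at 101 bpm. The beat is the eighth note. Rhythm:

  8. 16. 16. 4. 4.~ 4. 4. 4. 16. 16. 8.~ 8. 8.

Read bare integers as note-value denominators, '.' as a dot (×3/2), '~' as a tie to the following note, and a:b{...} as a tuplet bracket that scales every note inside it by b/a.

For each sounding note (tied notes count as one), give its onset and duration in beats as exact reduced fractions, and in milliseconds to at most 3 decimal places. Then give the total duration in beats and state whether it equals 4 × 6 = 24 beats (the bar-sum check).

1) 0.0ms=0b +891.089ms=3/2b
2) 891.089ms=3/2b +445.545ms=3/4b
3) 1336.634ms=9/4b +445.545ms=3/4b
4) 1782.178ms=3b +1782.178ms=3b
5) 3564.356ms=6b +3564.356ms=6b
6) 7128.713ms=12b +1782.178ms=3b
7) 8910.891ms=15b +1782.178ms=3b
8) 10693.069ms=18b +445.545ms=3/4b
9) 11138.614ms=75/4b +445.545ms=3/4b
10) 11584.158ms=39/2b +1782.178ms=3b
11) 13366.337ms=45/2b +891.089ms=3/2b
Σ=24b of 24 (101bpm 6/8) — PASS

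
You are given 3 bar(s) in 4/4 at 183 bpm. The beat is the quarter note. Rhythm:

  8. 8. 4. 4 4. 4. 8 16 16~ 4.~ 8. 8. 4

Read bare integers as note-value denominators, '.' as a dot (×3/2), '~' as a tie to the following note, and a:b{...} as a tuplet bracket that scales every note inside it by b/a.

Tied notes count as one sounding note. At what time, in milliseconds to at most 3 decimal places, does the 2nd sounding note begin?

note 2 onset = 3/4b = 245.902ms

1. 0.0ms @ 0 + 245.902ms (3/4)
2. 245.902ms @ 3/4 + 245.902ms (3/4)
3. 491.803ms @ 3/2 + 491.803ms (3/2)
4. 983.607ms @ 3 + 327.869ms (1)
5. 1311.475ms @ 4 + 491.803ms (3/2)
6. 1803.279ms @ 11/2 + 491.803ms (3/2)
7. 2295.082ms @ 7 + 163.934ms (1/2)
8. 2459.016ms @ 15/2 + 81.967ms (1/4)
9. 2540.984ms @ 31/4 + 819.672ms (5/2)
10. 3360.656ms @ 41/4 + 245.902ms (3/4)
11. 3606.557ms @ 11 + 327.869ms (1)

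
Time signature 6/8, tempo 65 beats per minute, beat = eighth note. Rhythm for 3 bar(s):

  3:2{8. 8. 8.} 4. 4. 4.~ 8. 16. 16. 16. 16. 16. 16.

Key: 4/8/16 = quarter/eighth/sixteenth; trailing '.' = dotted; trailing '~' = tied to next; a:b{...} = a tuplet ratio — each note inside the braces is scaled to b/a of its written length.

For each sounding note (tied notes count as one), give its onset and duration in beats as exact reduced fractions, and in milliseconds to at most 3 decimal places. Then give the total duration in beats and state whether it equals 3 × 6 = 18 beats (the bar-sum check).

1) 0.0ms=0b +923.077ms=1b
2) 923.077ms=1b +923.077ms=1b
3) 1846.154ms=2b +923.077ms=1b
4) 2769.231ms=3b +2769.231ms=3b
5) 5538.462ms=6b +2769.231ms=3b
6) 8307.692ms=9b +4153.846ms=9/2b
7) 12461.538ms=27/2b +692.308ms=3/4b
8) 13153.846ms=57/4b +692.308ms=3/4b
9) 13846.154ms=15b +692.308ms=3/4b
10) 14538.462ms=63/4b +692.308ms=3/4b
11) 15230.769ms=33/2b +692.308ms=3/4b
12) 15923.077ms=69/4b +692.308ms=3/4b
Σ=18b of 18 (65bpm 6/8) — PASS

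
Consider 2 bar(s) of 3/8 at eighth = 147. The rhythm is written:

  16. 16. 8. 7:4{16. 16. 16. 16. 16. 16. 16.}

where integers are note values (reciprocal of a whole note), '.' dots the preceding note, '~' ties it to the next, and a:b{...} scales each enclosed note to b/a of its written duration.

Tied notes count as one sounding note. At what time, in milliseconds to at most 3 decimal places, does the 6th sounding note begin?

note 6 onset = 27/7b = 1574.344ms

1. 0.0ms @ 0 + 306.122ms (3/4)
2. 306.122ms @ 3/4 + 306.122ms (3/4)
3. 612.245ms @ 3/2 + 612.245ms (3/2)
4. 1224.49ms @ 3 + 174.927ms (3/7)
5. 1399.417ms @ 24/7 + 174.927ms (3/7)
6. 1574.344ms @ 27/7 + 174.927ms (3/7)
7. 1749.271ms @ 30/7 + 174.927ms (3/7)
8. 1924.198ms @ 33/7 + 174.927ms (3/7)
9. 2099.125ms @ 36/7 + 174.927ms (3/7)
10. 2274.052ms @ 39/7 + 174.927ms (3/7)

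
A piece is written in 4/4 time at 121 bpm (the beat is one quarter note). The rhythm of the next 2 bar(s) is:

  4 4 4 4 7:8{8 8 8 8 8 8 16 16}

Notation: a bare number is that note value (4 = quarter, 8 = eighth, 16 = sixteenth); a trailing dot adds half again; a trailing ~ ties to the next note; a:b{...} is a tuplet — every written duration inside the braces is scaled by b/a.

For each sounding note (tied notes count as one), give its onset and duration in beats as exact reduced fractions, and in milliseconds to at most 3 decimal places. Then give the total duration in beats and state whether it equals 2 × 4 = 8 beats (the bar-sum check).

1) 0.0ms=0b +495.868ms=1b
2) 495.868ms=1b +495.868ms=1b
3) 991.736ms=2b +495.868ms=1b
4) 1487.603ms=3b +495.868ms=1b
5) 1983.471ms=4b +283.353ms=4/7b
6) 2266.824ms=32/7b +283.353ms=4/7b
7) 2550.177ms=36/7b +283.353ms=4/7b
8) 2833.53ms=40/7b +283.353ms=4/7b
9) 3116.883ms=44/7b +283.353ms=4/7b
10) 3400.236ms=48/7b +283.353ms=4/7b
11) 3683.589ms=52/7b +141.677ms=2/7b
12) 3825.266ms=54/7b +141.677ms=2/7b
Σ=8b of 8 (121bpm 4/4) — PASS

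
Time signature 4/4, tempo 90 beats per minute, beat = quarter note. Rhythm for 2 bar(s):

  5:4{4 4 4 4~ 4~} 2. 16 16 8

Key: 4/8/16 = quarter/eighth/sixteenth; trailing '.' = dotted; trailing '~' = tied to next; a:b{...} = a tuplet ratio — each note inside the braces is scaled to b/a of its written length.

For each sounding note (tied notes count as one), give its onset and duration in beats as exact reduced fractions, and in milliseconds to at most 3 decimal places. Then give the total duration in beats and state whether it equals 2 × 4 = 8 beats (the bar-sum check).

1) 0.0ms=0b +533.333ms=4/5b
2) 533.333ms=4/5b +533.333ms=4/5b
3) 1066.667ms=8/5b +533.333ms=4/5b
4) 1600.0ms=12/5b +3066.667ms=23/5b
5) 4666.667ms=7b +166.667ms=1/4b
6) 4833.333ms=29/4b +166.667ms=1/4b
7) 5000.0ms=15/2b +333.333ms=1/2b
Σ=8b of 8 (90bpm 4/4) — PASS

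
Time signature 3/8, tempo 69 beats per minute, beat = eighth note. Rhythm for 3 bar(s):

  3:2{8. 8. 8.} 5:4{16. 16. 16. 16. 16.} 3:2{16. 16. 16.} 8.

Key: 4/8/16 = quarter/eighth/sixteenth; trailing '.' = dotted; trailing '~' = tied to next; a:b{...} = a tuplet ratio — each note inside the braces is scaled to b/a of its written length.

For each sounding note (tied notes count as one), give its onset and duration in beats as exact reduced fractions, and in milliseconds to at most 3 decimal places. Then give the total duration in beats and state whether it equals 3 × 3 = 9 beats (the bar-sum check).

1) 0.0ms=0b +869.565ms=1b
2) 869.565ms=1b +869.565ms=1b
3) 1739.13ms=2b +869.565ms=1b
4) 2608.696ms=3b +521.739ms=3/5b
5) 3130.435ms=18/5b +521.739ms=3/5b
6) 3652.174ms=21/5b +521.739ms=3/5b
7) 4173.913ms=24/5b +521.739ms=3/5b
8) 4695.652ms=27/5b +521.739ms=3/5b
9) 5217.391ms=6b +434.783ms=1/2b
10) 5652.174ms=13/2b +434.783ms=1/2b
11) 6086.957ms=7b +434.783ms=1/2b
12) 6521.739ms=15/2b +1304.348ms=3/2b
Σ=9b of 9 (69bpm 3/8) — PASS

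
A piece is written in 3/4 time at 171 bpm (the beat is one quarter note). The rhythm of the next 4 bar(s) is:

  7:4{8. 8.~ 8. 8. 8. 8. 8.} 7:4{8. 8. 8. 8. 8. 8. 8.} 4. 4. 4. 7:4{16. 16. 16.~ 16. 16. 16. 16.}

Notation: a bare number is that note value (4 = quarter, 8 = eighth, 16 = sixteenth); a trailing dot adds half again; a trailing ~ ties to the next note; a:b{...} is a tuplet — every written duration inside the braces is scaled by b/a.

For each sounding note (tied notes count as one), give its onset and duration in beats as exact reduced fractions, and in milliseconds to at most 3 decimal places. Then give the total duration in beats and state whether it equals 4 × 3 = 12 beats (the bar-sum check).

1) 0.0ms=0b +150.376ms=3/7b
2) 150.376ms=3/7b +300.752ms=6/7b
3) 451.128ms=9/7b +150.376ms=3/7b
4) 601.504ms=12/7b +150.376ms=3/7b
5) 751.88ms=15/7b +150.376ms=3/7b
6) 902.256ms=18/7b +150.376ms=3/7b
7) 1052.632ms=3b +150.376ms=3/7b
8) 1203.008ms=24/7b +150.376ms=3/7b
9) 1353.383ms=27/7b +150.376ms=3/7b
10) 1503.759ms=30/7b +150.376ms=3/7b
11) 1654.135ms=33/7b +150.376ms=3/7b
12) 1804.511ms=36/7b +150.376ms=3/7b
13) 1954.887ms=39/7b +150.376ms=3/7b
14) 2105.263ms=6b +526.316ms=3/2b
15) 2631.579ms=15/2b +526.316ms=3/2b
16) 3157.895ms=9b +526.316ms=3/2b
17) 3684.211ms=21/2b +75.188ms=3/14b
18) 3759.398ms=75/7b +75.188ms=3/14b
19) 3834.586ms=153/14b +150.376ms=3/7b
20) 3984.962ms=159/14b +75.188ms=3/14b
21) 4060.15ms=81/7b +75.188ms=3/14b
22) 4135.338ms=165/14b +75.188ms=3/14b
Σ=12b of 12 (171bpm 3/4) — PASS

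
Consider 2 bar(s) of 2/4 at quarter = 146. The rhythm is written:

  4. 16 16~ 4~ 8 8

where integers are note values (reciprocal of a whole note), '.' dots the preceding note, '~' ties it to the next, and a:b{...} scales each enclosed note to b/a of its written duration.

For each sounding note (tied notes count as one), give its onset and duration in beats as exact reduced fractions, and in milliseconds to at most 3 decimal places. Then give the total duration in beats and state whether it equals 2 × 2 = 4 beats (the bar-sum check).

1) 0.0ms=0b +616.438ms=3/2b
2) 616.438ms=3/2b +102.74ms=1/4b
3) 719.178ms=7/4b +719.178ms=7/4b
4) 1438.356ms=7/2b +205.479ms=1/2b
Σ=4b of 4 (146bpm 2/4) — PASS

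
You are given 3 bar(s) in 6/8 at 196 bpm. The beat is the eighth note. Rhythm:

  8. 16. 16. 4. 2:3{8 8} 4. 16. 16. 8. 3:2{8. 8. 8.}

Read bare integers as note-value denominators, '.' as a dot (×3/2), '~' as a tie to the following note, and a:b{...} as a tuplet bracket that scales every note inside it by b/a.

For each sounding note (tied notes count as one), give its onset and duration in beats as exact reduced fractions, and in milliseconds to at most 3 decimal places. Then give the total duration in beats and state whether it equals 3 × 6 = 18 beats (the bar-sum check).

1) 0.0ms=0b +459.184ms=3/2b
2) 459.184ms=3/2b +229.592ms=3/4b
3) 688.776ms=9/4b +229.592ms=3/4b
4) 918.367ms=3b +918.367ms=3b
5) 1836.735ms=6b +459.184ms=3/2b
6) 2295.918ms=15/2b +459.184ms=3/2b
7) 2755.102ms=9b +918.367ms=3b
8) 3673.469ms=12b +229.592ms=3/4b
9) 3903.061ms=51/4b +229.592ms=3/4b
10) 4132.653ms=27/2b +459.184ms=3/2b
11) 4591.837ms=15b +306.122ms=1b
12) 4897.959ms=16b +306.122ms=1b
13) 5204.082ms=17b +306.122ms=1b
Σ=18b of 18 (196bpm 6/8) — PASS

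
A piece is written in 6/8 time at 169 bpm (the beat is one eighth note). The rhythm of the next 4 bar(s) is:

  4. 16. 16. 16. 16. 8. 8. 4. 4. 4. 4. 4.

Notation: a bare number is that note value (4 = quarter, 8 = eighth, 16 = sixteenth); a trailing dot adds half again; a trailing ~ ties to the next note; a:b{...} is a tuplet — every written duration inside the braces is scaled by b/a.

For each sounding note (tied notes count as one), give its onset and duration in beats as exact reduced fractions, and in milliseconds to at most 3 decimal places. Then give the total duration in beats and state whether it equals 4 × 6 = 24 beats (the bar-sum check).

1) 0.0ms=0b +1065.089ms=3b
2) 1065.089ms=3b +266.272ms=3/4b
3) 1331.361ms=15/4b +266.272ms=3/4b
4) 1597.633ms=9/2b +266.272ms=3/4b
5) 1863.905ms=21/4b +266.272ms=3/4b
6) 2130.178ms=6b +532.544ms=3/2b
7) 2662.722ms=15/2b +532.544ms=3/2b
8) 3195.266ms=9b +1065.089ms=3b
9) 4260.355ms=12b +1065.089ms=3b
10) 5325.444ms=15b +1065.089ms=3b
11) 6390.533ms=18b +1065.089ms=3b
12) 7455.621ms=21b +1065.089ms=3b
Σ=24b of 24 (169bpm 6/8) — PASS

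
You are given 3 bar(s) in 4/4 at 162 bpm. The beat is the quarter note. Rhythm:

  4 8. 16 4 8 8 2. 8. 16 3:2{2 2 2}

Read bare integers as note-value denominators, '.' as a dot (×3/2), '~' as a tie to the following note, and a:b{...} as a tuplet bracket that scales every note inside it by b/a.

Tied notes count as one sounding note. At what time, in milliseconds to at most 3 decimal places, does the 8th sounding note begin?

note 8 onset = 7b = 2592.593ms

1. 0.0ms @ 0 + 370.37ms (1)
2. 370.37ms @ 1 + 277.778ms (3/4)
3. 648.148ms @ 7/4 + 92.593ms (1/4)
4. 740.741ms @ 2 + 370.37ms (1)
5. 1111.111ms @ 3 + 185.185ms (1/2)
6. 1296.296ms @ 7/2 + 185.185ms (1/2)
7. 1481.481ms @ 4 + 1111.111ms (3)
8. 2592.593ms @ 7 + 277.778ms (3/4)
9. 2870.37ms @ 31/4 + 92.593ms (1/4)
10. 2962.963ms @ 8 + 493.827ms (4/3)
11. 3456.79ms @ 28/3 + 493.827ms (4/3)
12. 3950.617ms @ 32/3 + 493.827ms (4/3)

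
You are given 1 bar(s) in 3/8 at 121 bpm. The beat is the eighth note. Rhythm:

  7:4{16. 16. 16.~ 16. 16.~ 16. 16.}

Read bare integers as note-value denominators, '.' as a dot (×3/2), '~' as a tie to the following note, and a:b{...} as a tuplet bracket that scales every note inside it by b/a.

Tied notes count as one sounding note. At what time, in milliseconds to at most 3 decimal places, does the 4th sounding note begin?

note 4 onset = 12/7b = 850.059ms

1. 0.0ms @ 0 + 212.515ms (3/7)
2. 212.515ms @ 3/7 + 212.515ms (3/7)
3. 425.03ms @ 6/7 + 425.03ms (6/7)
4. 850.059ms @ 12/7 + 425.03ms (6/7)
5. 1275.089ms @ 18/7 + 212.515ms (3/7)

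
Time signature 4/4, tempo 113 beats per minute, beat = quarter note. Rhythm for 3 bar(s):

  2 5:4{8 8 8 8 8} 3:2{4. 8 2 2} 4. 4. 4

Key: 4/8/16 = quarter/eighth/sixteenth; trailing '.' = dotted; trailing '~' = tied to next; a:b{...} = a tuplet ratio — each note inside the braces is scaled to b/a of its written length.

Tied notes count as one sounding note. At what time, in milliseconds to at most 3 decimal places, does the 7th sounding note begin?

note 7 onset = 4b = 2123.894ms

1. 0.0ms @ 0 + 1061.947ms (2)
2. 1061.947ms @ 2 + 212.389ms (2/5)
3. 1274.336ms @ 12/5 + 212.389ms (2/5)
4. 1486.726ms @ 14/5 + 212.389ms (2/5)
5. 1699.115ms @ 16/5 + 212.389ms (2/5)
6. 1911.504ms @ 18/5 + 212.389ms (2/5)
7. 2123.894ms @ 4 + 530.973ms (1)
8. 2654.867ms @ 5 + 176.991ms (1/3)
9. 2831.858ms @ 16/3 + 707.965ms (4/3)
10. 3539.823ms @ 20/3 + 707.965ms (4/3)
11. 4247.788ms @ 8 + 796.46ms (3/2)
12. 5044.248ms @ 19/2 + 796.46ms (3/2)
13. 5840.708ms @ 11 + 530.973ms (1)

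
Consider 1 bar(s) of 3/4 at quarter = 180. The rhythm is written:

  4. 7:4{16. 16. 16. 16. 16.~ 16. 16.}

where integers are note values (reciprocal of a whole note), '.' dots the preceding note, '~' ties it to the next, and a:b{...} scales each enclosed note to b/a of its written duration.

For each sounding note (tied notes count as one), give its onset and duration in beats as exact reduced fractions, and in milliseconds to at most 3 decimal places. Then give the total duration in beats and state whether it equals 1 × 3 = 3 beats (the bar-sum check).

1) 0.0ms=0b +500.0ms=3/2b
2) 500.0ms=3/2b +71.429ms=3/14b
3) 571.429ms=12/7b +71.429ms=3/14b
4) 642.857ms=27/14b +71.429ms=3/14b
5) 714.286ms=15/7b +71.429ms=3/14b
6) 785.714ms=33/14b +142.857ms=3/7b
7) 928.571ms=39/14b +71.429ms=3/14b
Σ=3b of 3 (180bpm 3/4) — PASS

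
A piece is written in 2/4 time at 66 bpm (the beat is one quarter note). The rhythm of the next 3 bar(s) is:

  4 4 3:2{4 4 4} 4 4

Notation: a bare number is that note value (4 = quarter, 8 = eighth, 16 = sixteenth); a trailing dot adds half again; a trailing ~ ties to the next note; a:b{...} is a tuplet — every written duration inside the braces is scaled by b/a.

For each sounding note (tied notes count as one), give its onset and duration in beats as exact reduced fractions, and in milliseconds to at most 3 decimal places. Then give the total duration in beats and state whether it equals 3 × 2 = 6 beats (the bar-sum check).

1) 0.0ms=0b +909.091ms=1b
2) 909.091ms=1b +909.091ms=1b
3) 1818.182ms=2b +606.061ms=2/3b
4) 2424.242ms=8/3b +606.061ms=2/3b
5) 3030.303ms=10/3b +606.061ms=2/3b
6) 3636.364ms=4b +909.091ms=1b
7) 4545.455ms=5b +909.091ms=1b
Σ=6b of 6 (66bpm 2/4) — PASS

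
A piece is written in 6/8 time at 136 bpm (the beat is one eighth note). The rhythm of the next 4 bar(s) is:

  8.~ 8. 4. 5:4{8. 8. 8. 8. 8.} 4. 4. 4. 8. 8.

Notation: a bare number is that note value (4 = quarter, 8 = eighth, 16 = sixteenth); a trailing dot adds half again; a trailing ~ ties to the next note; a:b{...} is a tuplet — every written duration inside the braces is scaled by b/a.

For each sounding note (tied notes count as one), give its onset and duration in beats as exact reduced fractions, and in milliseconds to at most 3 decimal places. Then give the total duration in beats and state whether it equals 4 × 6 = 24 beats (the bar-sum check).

1) 0.0ms=0b +1323.529ms=3b
2) 1323.529ms=3b +1323.529ms=3b
3) 2647.059ms=6b +529.412ms=6/5b
4) 3176.471ms=36/5b +529.412ms=6/5b
5) 3705.882ms=42/5b +529.412ms=6/5b
6) 4235.294ms=48/5b +529.412ms=6/5b
7) 4764.706ms=54/5b +529.412ms=6/5b
8) 5294.118ms=12b +1323.529ms=3b
9) 6617.647ms=15b +1323.529ms=3b
10) 7941.176ms=18b +1323.529ms=3b
11) 9264.706ms=21b +661.765ms=3/2b
12) 9926.471ms=45/2b +661.765ms=3/2b
Σ=24b of 24 (136bpm 6/8) — PASS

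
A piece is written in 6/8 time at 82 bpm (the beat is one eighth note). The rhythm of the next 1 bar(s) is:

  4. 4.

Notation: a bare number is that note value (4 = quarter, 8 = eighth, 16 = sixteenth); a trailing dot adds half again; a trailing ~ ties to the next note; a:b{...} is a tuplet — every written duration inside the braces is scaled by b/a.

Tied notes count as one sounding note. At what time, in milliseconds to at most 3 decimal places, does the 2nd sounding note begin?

1. 0.0ms @ 0 + 2195.122ms (3)
2. 2195.122ms @ 3 + 2195.122ms (3)

note 2 onset = 3b = 2195.122ms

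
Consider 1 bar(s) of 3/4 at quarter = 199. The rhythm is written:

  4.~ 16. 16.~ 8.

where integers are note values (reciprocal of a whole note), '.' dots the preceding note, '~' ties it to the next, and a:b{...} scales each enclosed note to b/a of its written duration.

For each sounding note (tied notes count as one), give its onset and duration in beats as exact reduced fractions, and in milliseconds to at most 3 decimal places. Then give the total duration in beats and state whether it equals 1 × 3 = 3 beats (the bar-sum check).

1) 0.0ms=0b +565.327ms=15/8b
2) 565.327ms=15/8b +339.196ms=9/8b
Σ=3b of 3 (199bpm 3/4) — PASS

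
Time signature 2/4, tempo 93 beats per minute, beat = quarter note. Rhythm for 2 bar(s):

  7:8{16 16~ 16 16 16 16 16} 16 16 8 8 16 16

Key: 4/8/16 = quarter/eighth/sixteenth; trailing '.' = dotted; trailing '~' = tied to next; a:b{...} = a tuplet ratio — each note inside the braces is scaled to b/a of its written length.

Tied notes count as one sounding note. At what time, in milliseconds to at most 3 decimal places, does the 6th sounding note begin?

1. 0.0ms @ 0 + 184.332ms (2/7)
2. 184.332ms @ 2/7 + 368.664ms (4/7)
3. 552.995ms @ 6/7 + 184.332ms (2/7)
4. 737.327ms @ 8/7 + 184.332ms (2/7)
5. 921.659ms @ 10/7 + 184.332ms (2/7)
6. 1105.991ms @ 12/7 + 184.332ms (2/7)
7. 1290.323ms @ 2 + 161.29ms (1/4)
8. 1451.613ms @ 9/4 + 161.29ms (1/4)
9. 1612.903ms @ 5/2 + 322.581ms (1/2)
10. 1935.484ms @ 3 + 322.581ms (1/2)
11. 2258.065ms @ 7/2 + 161.29ms (1/4)
12. 2419.355ms @ 15/4 + 161.29ms (1/4)

note 6 onset = 12/7b = 1105.991ms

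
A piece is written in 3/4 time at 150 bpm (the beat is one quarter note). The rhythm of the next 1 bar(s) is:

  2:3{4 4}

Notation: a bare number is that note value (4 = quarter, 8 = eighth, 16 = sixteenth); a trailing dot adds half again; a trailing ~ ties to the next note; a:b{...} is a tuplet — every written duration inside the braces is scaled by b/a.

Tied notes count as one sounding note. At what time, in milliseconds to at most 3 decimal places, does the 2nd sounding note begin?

note 2 onset = 3/2b = 600.0ms

1. 0.0ms @ 0 + 600.0ms (3/2)
2. 600.0ms @ 3/2 + 600.0ms (3/2)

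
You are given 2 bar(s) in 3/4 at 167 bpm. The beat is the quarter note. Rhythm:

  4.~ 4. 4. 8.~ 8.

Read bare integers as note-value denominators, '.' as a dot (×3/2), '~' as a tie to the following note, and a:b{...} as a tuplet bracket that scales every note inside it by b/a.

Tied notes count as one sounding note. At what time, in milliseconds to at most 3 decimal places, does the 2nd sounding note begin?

note 2 onset = 3b = 1077.844ms

1. 0.0ms @ 0 + 1077.844ms (3)
2. 1077.844ms @ 3 + 538.922ms (3/2)
3. 1616.766ms @ 9/2 + 538.922ms (3/2)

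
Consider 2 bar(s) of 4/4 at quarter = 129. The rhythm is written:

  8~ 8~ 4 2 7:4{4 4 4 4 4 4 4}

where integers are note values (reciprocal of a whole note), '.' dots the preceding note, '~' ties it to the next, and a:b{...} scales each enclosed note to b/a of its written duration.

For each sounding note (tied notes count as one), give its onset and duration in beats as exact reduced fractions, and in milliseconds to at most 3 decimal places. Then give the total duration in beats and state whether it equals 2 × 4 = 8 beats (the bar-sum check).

1) 0.0ms=0b +930.233ms=2b
2) 930.233ms=2b +930.233ms=2b
3) 1860.465ms=4b +265.781ms=4/7b
4) 2126.246ms=32/7b +265.781ms=4/7b
5) 2392.027ms=36/7b +265.781ms=4/7b
6) 2657.807ms=40/7b +265.781ms=4/7b
7) 2923.588ms=44/7b +265.781ms=4/7b
8) 3189.369ms=48/7b +265.781ms=4/7b
9) 3455.15ms=52/7b +265.781ms=4/7b
Σ=8b of 8 (129bpm 4/4) — PASS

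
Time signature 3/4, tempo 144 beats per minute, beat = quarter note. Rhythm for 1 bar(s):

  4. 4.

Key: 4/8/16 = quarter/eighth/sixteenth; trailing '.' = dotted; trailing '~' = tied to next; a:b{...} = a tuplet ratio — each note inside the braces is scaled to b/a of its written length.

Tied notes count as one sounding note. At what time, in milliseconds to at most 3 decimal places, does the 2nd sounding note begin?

note 2 onset = 3/2b = 625.0ms

1. 0.0ms @ 0 + 625.0ms (3/2)
2. 625.0ms @ 3/2 + 625.0ms (3/2)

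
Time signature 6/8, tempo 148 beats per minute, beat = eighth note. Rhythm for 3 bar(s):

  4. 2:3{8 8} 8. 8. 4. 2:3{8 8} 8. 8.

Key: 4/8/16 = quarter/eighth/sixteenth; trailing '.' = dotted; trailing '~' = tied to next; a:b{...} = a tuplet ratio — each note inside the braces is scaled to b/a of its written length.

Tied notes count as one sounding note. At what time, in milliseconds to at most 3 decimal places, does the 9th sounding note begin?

note 9 onset = 15b = 6081.081ms

1. 0.0ms @ 0 + 1216.216ms (3)
2. 1216.216ms @ 3 + 608.108ms (3/2)
3. 1824.324ms @ 9/2 + 608.108ms (3/2)
4. 2432.432ms @ 6 + 608.108ms (3/2)
5. 3040.541ms @ 15/2 + 608.108ms (3/2)
6. 3648.649ms @ 9 + 1216.216ms (3)
7. 4864.865ms @ 12 + 608.108ms (3/2)
8. 5472.973ms @ 27/2 + 608.108ms (3/2)
9. 6081.081ms @ 15 + 608.108ms (3/2)
10. 6689.189ms @ 33/2 + 608.108ms (3/2)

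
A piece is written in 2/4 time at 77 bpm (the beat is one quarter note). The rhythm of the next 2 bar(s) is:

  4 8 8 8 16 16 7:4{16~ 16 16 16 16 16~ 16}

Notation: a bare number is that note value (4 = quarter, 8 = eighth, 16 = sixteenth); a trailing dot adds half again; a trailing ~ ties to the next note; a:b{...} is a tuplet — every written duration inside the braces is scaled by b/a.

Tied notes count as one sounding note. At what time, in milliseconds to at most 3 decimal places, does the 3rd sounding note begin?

note 3 onset = 3/2b = 1168.831ms

1. 0.0ms @ 0 + 779.221ms (1)
2. 779.221ms @ 1 + 389.61ms (1/2)
3. 1168.831ms @ 3/2 + 389.61ms (1/2)
4. 1558.442ms @ 2 + 389.61ms (1/2)
5. 1948.052ms @ 5/2 + 194.805ms (1/4)
6. 2142.857ms @ 11/4 + 194.805ms (1/4)
7. 2337.662ms @ 3 + 222.635ms (2/7)
8. 2560.297ms @ 23/7 + 111.317ms (1/7)
9. 2671.614ms @ 24/7 + 111.317ms (1/7)
10. 2782.931ms @ 25/7 + 111.317ms (1/7)
11. 2894.249ms @ 26/7 + 222.635ms (2/7)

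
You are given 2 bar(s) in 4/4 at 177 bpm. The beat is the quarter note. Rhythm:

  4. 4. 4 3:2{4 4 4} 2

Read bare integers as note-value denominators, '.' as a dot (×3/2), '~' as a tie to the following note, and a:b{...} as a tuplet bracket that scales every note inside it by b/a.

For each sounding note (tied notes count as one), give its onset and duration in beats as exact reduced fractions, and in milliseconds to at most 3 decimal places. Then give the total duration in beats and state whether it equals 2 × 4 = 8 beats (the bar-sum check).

1) 0.0ms=0b +508.475ms=3/2b
2) 508.475ms=3/2b +508.475ms=3/2b
3) 1016.949ms=3b +338.983ms=1b
4) 1355.932ms=4b +225.989ms=2/3b
5) 1581.921ms=14/3b +225.989ms=2/3b
6) 1807.91ms=16/3b +225.989ms=2/3b
7) 2033.898ms=6b +677.966ms=2b
Σ=8b of 8 (177bpm 4/4) — PASS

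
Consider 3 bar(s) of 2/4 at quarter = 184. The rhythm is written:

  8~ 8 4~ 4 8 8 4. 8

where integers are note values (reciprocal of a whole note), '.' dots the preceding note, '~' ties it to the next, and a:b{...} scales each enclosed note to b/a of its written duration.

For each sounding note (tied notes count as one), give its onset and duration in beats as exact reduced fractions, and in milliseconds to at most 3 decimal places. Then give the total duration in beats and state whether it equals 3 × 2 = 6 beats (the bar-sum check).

1) 0.0ms=0b +326.087ms=1b
2) 326.087ms=1b +652.174ms=2b
3) 978.261ms=3b +163.043ms=1/2b
4) 1141.304ms=7/2b +163.043ms=1/2b
5) 1304.348ms=4b +489.13ms=3/2b
6) 1793.478ms=11/2b +163.043ms=1/2b
Σ=6b of 6 (184bpm 2/4) — PASS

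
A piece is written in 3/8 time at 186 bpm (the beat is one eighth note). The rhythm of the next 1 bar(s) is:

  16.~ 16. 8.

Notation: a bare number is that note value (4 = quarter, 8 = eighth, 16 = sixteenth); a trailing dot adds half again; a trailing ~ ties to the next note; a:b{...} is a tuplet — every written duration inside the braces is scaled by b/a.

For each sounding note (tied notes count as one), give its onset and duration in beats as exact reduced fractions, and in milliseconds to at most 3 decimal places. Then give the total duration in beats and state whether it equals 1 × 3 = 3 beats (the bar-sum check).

1) 0.0ms=0b +483.871ms=3/2b
2) 483.871ms=3/2b +483.871ms=3/2b
Σ=3b of 3 (186bpm 3/8) — PASS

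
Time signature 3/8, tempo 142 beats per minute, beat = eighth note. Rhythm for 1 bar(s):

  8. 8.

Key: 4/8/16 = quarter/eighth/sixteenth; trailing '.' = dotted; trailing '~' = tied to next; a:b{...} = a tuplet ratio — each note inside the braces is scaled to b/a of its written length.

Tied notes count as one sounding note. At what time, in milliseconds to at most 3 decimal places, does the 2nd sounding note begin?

note 2 onset = 3/2b = 633.803ms

1. 0.0ms @ 0 + 633.803ms (3/2)
2. 633.803ms @ 3/2 + 633.803ms (3/2)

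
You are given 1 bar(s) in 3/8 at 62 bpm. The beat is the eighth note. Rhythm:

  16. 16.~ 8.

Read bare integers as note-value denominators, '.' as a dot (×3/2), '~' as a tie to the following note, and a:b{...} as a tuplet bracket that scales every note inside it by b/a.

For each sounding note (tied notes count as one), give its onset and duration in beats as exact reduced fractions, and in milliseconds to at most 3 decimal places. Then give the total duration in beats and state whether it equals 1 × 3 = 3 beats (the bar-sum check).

1) 0.0ms=0b +725.806ms=3/4b
2) 725.806ms=3/4b +2177.419ms=9/4b
Σ=3b of 3 (62bpm 3/8) — PASS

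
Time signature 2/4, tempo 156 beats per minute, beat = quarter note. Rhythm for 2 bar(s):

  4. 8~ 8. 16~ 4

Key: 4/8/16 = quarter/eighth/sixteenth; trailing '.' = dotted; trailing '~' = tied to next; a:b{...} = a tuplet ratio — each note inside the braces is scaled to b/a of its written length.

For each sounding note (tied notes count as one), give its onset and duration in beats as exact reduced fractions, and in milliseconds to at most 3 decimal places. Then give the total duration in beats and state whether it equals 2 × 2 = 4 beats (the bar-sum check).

1) 0.0ms=0b +576.923ms=3/2b
2) 576.923ms=3/2b +480.769ms=5/4b
3) 1057.692ms=11/4b +480.769ms=5/4b
Σ=4b of 4 (156bpm 2/4) — PASS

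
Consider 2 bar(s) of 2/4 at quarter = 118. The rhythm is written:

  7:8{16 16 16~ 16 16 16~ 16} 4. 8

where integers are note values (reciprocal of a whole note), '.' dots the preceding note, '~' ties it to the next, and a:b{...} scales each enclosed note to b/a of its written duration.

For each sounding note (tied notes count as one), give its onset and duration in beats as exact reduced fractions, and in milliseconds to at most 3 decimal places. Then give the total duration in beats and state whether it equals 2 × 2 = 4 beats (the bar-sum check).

1) 0.0ms=0b +145.278ms=2/7b
2) 145.278ms=2/7b +145.278ms=2/7b
3) 290.557ms=4/7b +290.557ms=4/7b
4) 581.114ms=8/7b +145.278ms=2/7b
5) 726.392ms=10/7b +290.557ms=4/7b
6) 1016.949ms=2b +762.712ms=3/2b
7) 1779.661ms=7/2b +254.237ms=1/2b
Σ=4b of 4 (118bpm 2/4) — PASS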